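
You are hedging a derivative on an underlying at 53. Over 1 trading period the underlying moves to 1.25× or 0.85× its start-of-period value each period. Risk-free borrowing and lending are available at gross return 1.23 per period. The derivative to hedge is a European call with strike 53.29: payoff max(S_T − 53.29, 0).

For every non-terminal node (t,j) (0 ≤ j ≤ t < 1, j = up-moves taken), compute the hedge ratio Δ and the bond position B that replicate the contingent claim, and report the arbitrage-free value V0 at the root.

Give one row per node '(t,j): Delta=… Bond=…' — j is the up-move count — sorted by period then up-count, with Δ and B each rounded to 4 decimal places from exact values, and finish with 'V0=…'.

(0,0): Delta=0.6113 Bond=-22.3902
V0=10.0098

The replicating-portfolio and risk-neutral prices coincide; use p* = (1.23−0.85)/(1.25−0.85) = 0.9500 for the latter.
Payoff layer (t=1): V(1,0)=0.0000, V(1,1)=12.9600
  t=0,j=0: stock 53.0000 → up 66.2500 (V=12.9600), down 45.0500 (V=0.0000). Price 10.0098; hedge Δ=0.6113, bond B=-22.3902.
Check: Δ(0,0)·S0 + B(0,0) = 10.0098 = V0.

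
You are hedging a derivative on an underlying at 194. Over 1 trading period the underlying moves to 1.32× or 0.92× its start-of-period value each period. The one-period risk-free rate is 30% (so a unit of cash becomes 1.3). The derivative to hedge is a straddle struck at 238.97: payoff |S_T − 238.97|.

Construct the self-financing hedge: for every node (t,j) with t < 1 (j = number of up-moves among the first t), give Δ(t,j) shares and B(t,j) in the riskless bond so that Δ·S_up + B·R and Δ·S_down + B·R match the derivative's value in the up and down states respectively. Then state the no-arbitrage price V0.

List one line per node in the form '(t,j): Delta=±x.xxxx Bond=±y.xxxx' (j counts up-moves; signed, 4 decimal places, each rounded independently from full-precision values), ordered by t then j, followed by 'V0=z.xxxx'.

(0,0): Delta=-0.5590 Bond=123.2800
V0=14.8300

Under the risk-neutral measure, an up-move has probability p* = (R−d)/(u−d) = 0.9500 and values discount at R = 1.3.
Terminal values V(1,·): V(1,0)=60.4900, V(1,1)=17.1100
  t=0,j=0: stock 194.0000 → up 256.0800 (V=17.1100), down 178.4800 (V=60.4900). Price 14.8300; hedge Δ=-0.5590, bond B=123.2800.
Each (Δ,B) replicates both successor values, so the strategy is self-financing and V0 is arbitrage-free.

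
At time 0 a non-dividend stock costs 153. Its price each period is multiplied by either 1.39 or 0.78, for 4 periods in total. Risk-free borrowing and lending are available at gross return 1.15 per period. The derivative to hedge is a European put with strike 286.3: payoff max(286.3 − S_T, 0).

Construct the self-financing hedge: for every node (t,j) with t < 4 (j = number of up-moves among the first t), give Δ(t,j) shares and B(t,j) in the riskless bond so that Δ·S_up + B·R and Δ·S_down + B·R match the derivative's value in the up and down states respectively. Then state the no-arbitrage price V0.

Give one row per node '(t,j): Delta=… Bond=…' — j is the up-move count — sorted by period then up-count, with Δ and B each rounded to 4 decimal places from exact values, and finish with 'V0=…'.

No-arbitrage ⇒ martingale measure with p* = (R−d)/(u−d) = 0.6066.
Terminal payoffs: V(4,0)=229.6670, V(4,1)=185.3770, V(4,2)=106.4501, V(4,3)=0.0000, V(4,4)=0.0000
  t=3,j=0: stock 72.6065 → up 100.9230 (V=185.3770), down 56.6330 (V=229.6670). Price 176.3501; hedge Δ=-1.0000, bond B=248.9565.
  t=3,j=1: stock 129.3884 → up 179.8499 (V=106.4501), down 100.9230 (V=185.3770). Price 119.5681; hedge Δ=-1.0000, bond B=248.9565.
  t=3,j=2: stock 230.5768 → up 320.5018 (V=0.0000), down 179.8499 (V=106.4501). Price 36.4191; hedge Δ=-0.7568, bond B=210.9275.
  t=3,j=3: stock 410.8997 → up 571.1506 (V=0.0000), down 320.5018 (V=0.0000). Price 0.0000; hedge Δ=0.0000, bond B=0.0000.
  t=2,j=0: stock 93.0852 → up 129.3884 (V=119.5681), down 72.6065 (V=176.3501). Price 123.3987; hedge Δ=-1.0000, bond B=216.4839.
  t=2,j=1: stock 165.8826 → up 230.5768 (V=36.4191), down 129.3884 (V=119.5681). Price 60.1161; hedge Δ=-0.8217, bond B=196.4258.
  t=2,j=2: stock 295.6113 → up 410.8997 (V=0.0000), down 230.5768 (V=36.4191). Price 12.4599; hedge Δ=-0.2020, bond B=72.1634.
  t=1,j=0: stock 119.3400 → up 165.8826 (V=60.1161), down 93.0852 (V=123.3987). Price 73.9254; hedge Δ=-0.8693, bond B=177.6674.
  t=1,j=1: stock 212.6700 → up 295.6113 (V=12.4599), down 165.8826 (V=60.1161). Price 27.1390; hedge Δ=-0.3674, bond B=105.2639.
  t=0,j=0: stock 153.0000 → up 212.6700 (V=27.1390), down 119.3400 (V=73.9254). Price 39.6059; hedge Δ=-0.5013, bond B=116.3048.
Each (Δ,B) replicates both successor values, so the strategy is self-financing and V0 is arbitrage-free.

(0,0): Delta=-0.5013 Bond=116.3048
(1,0): Delta=-0.8693 Bond=177.6674
(1,1): Delta=-0.3674 Bond=105.2639
(2,0): Delta=-1.0000 Bond=216.4839
(2,1): Delta=-0.8217 Bond=196.4258
(2,2): Delta=-0.2020 Bond=72.1634
(3,0): Delta=-1.0000 Bond=248.9565
(3,1): Delta=-1.0000 Bond=248.9565
(3,2): Delta=-0.7568 Bond=210.9275
(3,3): Delta=0.0000 Bond=0.0000
V0=39.6059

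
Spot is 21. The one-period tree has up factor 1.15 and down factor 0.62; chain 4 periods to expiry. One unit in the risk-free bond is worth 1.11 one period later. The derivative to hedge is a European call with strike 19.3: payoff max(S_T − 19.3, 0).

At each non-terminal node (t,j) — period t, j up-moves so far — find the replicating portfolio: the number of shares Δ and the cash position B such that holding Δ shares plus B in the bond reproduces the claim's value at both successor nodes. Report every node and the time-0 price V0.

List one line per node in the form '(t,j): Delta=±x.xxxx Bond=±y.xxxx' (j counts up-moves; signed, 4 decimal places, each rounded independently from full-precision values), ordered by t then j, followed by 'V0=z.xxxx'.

(0,0): Delta=0.8852 Bond=-10.1216
(1,0): Delta=0.0504 Bond=-0.3669
(1,1): Delta=0.9219 Bond=-12.1222
(2,0): Delta=0.0000 Bond=0.0000
(2,1): Delta=0.0527 Bond=-0.4405
(2,2): Delta=0.9602 Bond=-14.5181
(3,0): Delta=0.0000 Bond=0.0000
(3,1): Delta=0.0000 Bond=0.0000
(3,2): Delta=0.0550 Bond=-0.5288
(3,3): Delta=1.0000 Bond=-17.3874
V0=8.4670

Under the risk-neutral measure, an up-move has probability p* = (R−d)/(u−d) = 0.9245 and values discount at R = 1.11.
Terminal payoffs: V(4,0)=0.0000, V(4,1)=0.0000, V(4,2)=0.0000, V(4,3)=0.5018, V(4,4)=17.4291
(3,0): S=5.0049. Δ = (V_up−V_dn)/(S_up−S_dn) = (0.0000−0.0000)/(5.7556−3.1030) = 0.0000. V = [p*·0.0000 + (1−p*)·0.0000]/1.11 = 0.0000. B = V − Δ·S = 0.0000.
(3,1): S=9.2833. Δ = (V_up−V_dn)/(S_up−S_dn) = (0.0000−0.0000)/(10.6757−5.7556) = 0.0000. V = [p*·0.0000 + (1−p*)·0.0000]/1.11 = 0.0000. B = V − Δ·S = 0.0000.
(3,2): S=17.2189. Δ = (V_up−V_dn)/(S_up−S_dn) = (0.5018−0.0000)/(19.8018−10.6757) = 0.0550. V = [p*·0.5018 + (1−p*)·0.0000]/1.11 = 0.4179. B = V − Δ·S = -0.5288.
(3,3): S=31.9384. Δ = (V_up−V_dn)/(S_up−S_dn) = (17.4291−0.5018)/(36.7291−19.8018) = 1.0000. V = [p*·17.4291 + (1−p*)·0.5018]/1.11 = 14.5510. B = V − Δ·S = -17.3874.
(2,0): S=8.0724. Δ = (V_up−V_dn)/(S_up−S_dn) = (0.0000−0.0000)/(9.2833−5.0049) = 0.0000. V = [p*·0.0000 + (1−p*)·0.0000]/1.11 = 0.0000. B = V − Δ·S = 0.0000.
(2,1): S=14.9730. Δ = (V_up−V_dn)/(S_up−S_dn) = (0.4179−0.0000)/(17.2189−9.2833) = 0.0527. V = [p*·0.4179 + (1−p*)·0.0000]/1.11 = 0.3481. B = V − Δ·S = -0.4405.
(2,2): S=27.7725. Δ = (V_up−V_dn)/(S_up−S_dn) = (14.5510−0.4179)/(31.9384−17.2189) = 0.9602. V = [p*·14.5510 + (1−p*)·0.4179]/1.11 = 12.1481. B = V − Δ·S = -14.5181.
(1,0): S=13.0200. Δ = (V_up−V_dn)/(S_up−S_dn) = (0.3481−0.0000)/(14.9730−8.0724) = 0.0504. V = [p*·0.3481 + (1−p*)·0.0000]/1.11 = 0.2899. B = V − Δ·S = -0.3669.
(1,1): S=24.1500. Δ = (V_up−V_dn)/(S_up−S_dn) = (12.1481−0.3481)/(27.7725−14.9730) = 0.9219. V = [p*·12.1481 + (1−p*)·0.3481]/1.11 = 10.1419. B = V − Δ·S = -12.1222.
(0,0): S=21.0000. Δ = (V_up−V_dn)/(S_up−S_dn) = (10.1419−0.2899)/(24.1500−13.0200) = 0.8852. V = [p*·10.1419 + (1−p*)·0.2899]/1.11 = 8.4670. B = V − Δ·S = -10.1216.
Each (Δ,B) replicates both successor values, so the strategy is self-financing and V0 is arbitrage-free.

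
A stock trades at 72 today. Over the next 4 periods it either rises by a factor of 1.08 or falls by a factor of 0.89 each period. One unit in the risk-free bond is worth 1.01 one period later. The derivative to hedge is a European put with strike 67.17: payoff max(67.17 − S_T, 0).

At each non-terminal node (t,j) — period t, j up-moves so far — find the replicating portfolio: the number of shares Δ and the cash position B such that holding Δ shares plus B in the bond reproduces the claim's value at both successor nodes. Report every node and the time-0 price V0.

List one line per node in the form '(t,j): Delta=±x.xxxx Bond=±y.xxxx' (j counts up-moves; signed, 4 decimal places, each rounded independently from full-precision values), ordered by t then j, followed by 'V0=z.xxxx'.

(0,0): Delta=-0.2681 Bond=21.3912
(1,0): Delta=-0.5647 Bond=40.6168
(1,1): Delta=-0.1254 Bond=10.5149
(2,0): Delta=-1.0000 Bond=65.8465
(2,1): Delta=-0.3555 Bond=26.5426
(2,2): Delta=-0.0148 Bond=1.3320
(3,0): Delta=-1.0000 Bond=66.5050
(3,1): Delta=-1.0000 Bond=66.5050
(3,2): Delta=-0.0457 Bond=3.6514
(3,3): Delta=0.0000 Bond=0.0000
V0=2.0915

Risk-neutral probability p* = (R−d)/(u−d) = (1.01−0.89)/(1.08−0.89) = 0.6316.
Terminal values V(4,·): V(4,0)=21.9956, V(4,1)=12.3516, V(4,2)=0.6488, V(4,3)=0.0000, V(4,4)=0.0000
  t=3,j=0: stock 50.7578 → up 54.8184 (V=12.3516), down 45.1744 (V=21.9956). Price 15.7472; hedge Δ=-1.0000, bond B=66.5050.
  t=3,j=1: stock 61.5937 → up 66.5212 (V=0.6488), down 54.8184 (V=12.3516). Price 4.9113; hedge Δ=-1.0000, bond B=66.5050.
  t=3,j=2: stock 74.7429 → up 80.7223 (V=0.0000), down 66.5212 (V=0.6488). Price 0.2367; hedge Δ=-0.0457, bond B=3.6514.
  t=3,j=3: stock 90.6993 → up 97.9552 (V=0.0000), down 80.7223 (V=0.0000). Price 0.0000; hedge Δ=0.0000, bond B=0.0000.
  t=2,j=0: stock 57.0312 → up 61.5937 (V=4.9113), down 50.7578 (V=15.7472). Price 8.8153; hedge Δ=-1.0000, bond B=65.8465.
  t=2,j=1: stock 69.2064 → up 74.7429 (V=0.2367), down 61.5937 (V=4.9113). Price 1.9395; hedge Δ=-0.3555, bond B=26.5426.
  t=2,j=2: stock 83.9808 → up 90.6993 (V=0.0000), down 74.7429 (V=0.2367). Price 0.0863; hedge Δ=-0.0148, bond B=1.3320.
  t=1,j=0: stock 64.0800 → up 69.2064 (V=1.9395), down 57.0312 (V=8.8153). Price 4.4284; hedge Δ=-0.5647, bond B=40.6168.
  t=1,j=1: stock 77.7600 → up 83.9808 (V=0.0863), down 69.2064 (V=1.9395). Price 0.7615; hedge Δ=-0.1254, bond B=10.5149.
  t=0,j=0: stock 72.0000 → up 77.7600 (V=0.7615), down 64.0800 (V=4.4284). Price 2.0915; hedge Δ=-0.2681, bond B=21.3912.
Each (Δ,B) replicates both successor values, so the strategy is self-financing and V0 is arbitrage-free.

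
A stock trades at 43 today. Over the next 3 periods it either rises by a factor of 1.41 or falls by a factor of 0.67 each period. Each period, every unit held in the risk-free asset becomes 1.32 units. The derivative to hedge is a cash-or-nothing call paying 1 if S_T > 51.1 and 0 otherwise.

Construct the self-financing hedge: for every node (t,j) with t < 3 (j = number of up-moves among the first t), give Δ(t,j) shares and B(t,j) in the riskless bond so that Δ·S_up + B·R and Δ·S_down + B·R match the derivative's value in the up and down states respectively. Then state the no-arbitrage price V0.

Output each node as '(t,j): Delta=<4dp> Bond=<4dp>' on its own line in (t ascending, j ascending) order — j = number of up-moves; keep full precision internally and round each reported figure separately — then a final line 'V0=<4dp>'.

(0,0): Delta=0.0039 Bond=0.2514
(1,0): Delta=0.0312 Bond=-0.4564
(1,1): Delta=0.0021 Bond=0.4409
(2,0): Delta=0.0000 Bond=0.0000
(2,1): Delta=0.0333 Bond=-0.6859
(2,2): Delta=0.0000 Bond=0.7576
V0=0.4171

Risk-neutral probability p* = (R−d)/(u−d) = (1.32−0.67)/(1.41−0.67) = 0.8784.
Payoff layer (t=3): V(3,0)=0.0000, V(3,1)=0.0000, V(3,2)=1.0000, V(3,3)=1.0000
  t=2,j=0: stock 19.3027 → up 27.2168 (V=0.0000), down 12.9328 (V=0.0000). Price 0.0000; hedge Δ=0.0000, bond B=0.0000.
  t=2,j=1: stock 40.6221 → up 57.2772 (V=1.0000), down 27.2168 (V=0.0000). Price 0.6654; hedge Δ=0.0333, bond B=-0.6859.
  t=2,j=2: stock 85.4883 → up 120.5385 (V=1.0000), down 57.2772 (V=1.0000). Price 0.7576; hedge Δ=0.0000, bond B=0.7576.
  t=1,j=0: stock 28.8100 → up 40.6221 (V=0.6654), down 19.3027 (V=0.0000). Price 0.4428; hedge Δ=0.0312, bond B=-0.4564.
  t=1,j=1: stock 60.6300 → up 85.4883 (V=0.7576), down 40.6221 (V=0.6654). Price 0.5654; hedge Δ=0.0021, bond B=0.4409.
  t=0,j=0: stock 43.0000 → up 60.6300 (V=0.5654), down 28.8100 (V=0.4428). Price 0.4171; hedge Δ=0.0039, bond B=0.2514.
Check: Δ(0,0)·S0 + B(0,0) = 0.4171 = V0.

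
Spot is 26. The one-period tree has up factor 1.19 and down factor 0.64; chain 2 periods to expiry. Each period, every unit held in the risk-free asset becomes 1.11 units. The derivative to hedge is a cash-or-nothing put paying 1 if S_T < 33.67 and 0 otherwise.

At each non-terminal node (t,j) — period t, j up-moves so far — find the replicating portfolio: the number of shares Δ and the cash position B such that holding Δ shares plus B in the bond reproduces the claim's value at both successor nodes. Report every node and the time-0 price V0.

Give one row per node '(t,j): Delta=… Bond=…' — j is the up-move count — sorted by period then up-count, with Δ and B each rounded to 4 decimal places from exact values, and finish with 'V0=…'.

Since d<R<u, set p* = (R−d)/(u−d) = 0.8545; price each node as the discounted p*-expectation of its children.
At expiry t=2: V(2,0)=1.0000, V(2,1)=1.0000, V(2,2)=0.0000
  t=1,j=0: stock 16.6400 → up 19.8016 (V=1.0000), down 10.6496 (V=1.0000). Price 0.9009; hedge Δ=0.0000, bond B=0.9009.
  t=1,j=1: stock 30.9400 → up 36.8186 (V=0.0000), down 19.8016 (V=1.0000). Price 0.1310; hedge Δ=-0.0588, bond B=1.9492.
  t=0,j=0: stock 26.0000 → up 30.9400 (V=0.1310), down 16.6400 (V=0.9009). Price 0.2189; hedge Δ=-0.0538, bond B=1.6187.
Root portfolio cost Δ·26+B reproduces V0=0.2189.

(0,0): Delta=-0.0538 Bond=1.6187
(1,0): Delta=0.0000 Bond=0.9009
(1,1): Delta=-0.0588 Bond=1.9492
V0=0.2189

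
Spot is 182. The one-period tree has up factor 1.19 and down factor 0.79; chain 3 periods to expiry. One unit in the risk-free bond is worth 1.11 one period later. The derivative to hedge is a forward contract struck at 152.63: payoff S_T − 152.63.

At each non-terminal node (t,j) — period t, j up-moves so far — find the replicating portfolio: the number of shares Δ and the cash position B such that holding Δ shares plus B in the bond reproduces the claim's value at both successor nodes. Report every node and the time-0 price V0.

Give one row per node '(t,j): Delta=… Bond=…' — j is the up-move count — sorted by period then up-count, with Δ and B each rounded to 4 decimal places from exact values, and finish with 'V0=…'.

Under the risk-neutral measure, an up-move has probability p* = (R−d)/(u−d) = 0.8000 and values discount at R = 1.11.
Terminal values V(3,·): V(3,0)=-62.8969, V(3,1)=-17.4624, V(3,2)=50.9769, V(3,3)=154.0689
(2,0): S=113.5862. Δ = (V_up−V_dn)/(S_up−S_dn) = (-17.4624−-62.8969)/(135.1676−89.7331) = 1.0000. V = [p*·-17.4624 + (1−p*)·-62.8969]/1.11 = -23.9183. B = V − Δ·S = -137.5045.
(2,1): S=171.0982. Δ = (V_up−V_dn)/(S_up−S_dn) = (50.9769−-17.4624)/(203.6069−135.1676) = 1.0000. V = [p*·50.9769 + (1−p*)·-17.4624]/1.11 = 33.5937. B = V − Δ·S = -137.5045.
(2,2): S=257.7302. Δ = (V_up−V_dn)/(S_up−S_dn) = (154.0689−50.9769)/(306.6989−203.6069) = 1.0000. V = [p*·154.0689 + (1−p*)·50.9769]/1.11 = 120.2257. B = V − Δ·S = -137.5045.
(1,0): S=143.7800. Δ = (V_up−V_dn)/(S_up−S_dn) = (33.5937−-23.9183)/(171.0982−113.5862) = 1.0000. V = [p*·33.5937 + (1−p*)·-23.9183]/1.11 = 19.9021. B = V − Δ·S = -123.8779.
(1,1): S=216.5800. Δ = (V_up−V_dn)/(S_up−S_dn) = (120.2257−33.5937)/(257.7302−171.0982) = 1.0000. V = [p*·120.2257 + (1−p*)·33.5937]/1.11 = 92.7021. B = V − Δ·S = -123.8779.
(0,0): S=182.0000. Δ = (V_up−V_dn)/(S_up−S_dn) = (92.7021−19.9021)/(216.5800−143.7800) = 1.0000. V = [p*·92.7021 + (1−p*)·19.9021]/1.11 = 70.3983. B = V − Δ·S = -111.6017.
Each (Δ,B) replicates both successor values, so the strategy is self-financing and V0 is arbitrage-free.

(0,0): Delta=1.0000 Bond=-111.6017
(1,0): Delta=1.0000 Bond=-123.8779
(1,1): Delta=1.0000 Bond=-123.8779
(2,0): Delta=1.0000 Bond=-137.5045
(2,1): Delta=1.0000 Bond=-137.5045
(2,2): Delta=1.0000 Bond=-137.5045
V0=70.3983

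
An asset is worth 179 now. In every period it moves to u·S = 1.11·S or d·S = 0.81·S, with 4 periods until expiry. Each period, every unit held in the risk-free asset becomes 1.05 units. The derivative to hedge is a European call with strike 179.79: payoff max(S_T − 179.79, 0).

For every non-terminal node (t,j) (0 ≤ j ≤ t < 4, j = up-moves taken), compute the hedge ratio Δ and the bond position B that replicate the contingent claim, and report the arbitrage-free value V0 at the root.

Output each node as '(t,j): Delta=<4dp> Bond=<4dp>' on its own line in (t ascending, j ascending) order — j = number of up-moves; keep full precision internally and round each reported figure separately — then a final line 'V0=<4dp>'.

No-arbitrage ⇒ martingale measure with p* = (R−d)/(u−d) = 0.8000.
At expiry t=4: V(4,0)=0.0000, V(4,1)=0.0000, V(4,2)=0.0000, V(4,3)=18.5028, V(4,4)=91.9446
  t=3,j=0: stock 95.1279 → up 105.5920 (V=0.0000), down 77.0536 (V=0.0000). Price 0.0000; hedge Δ=0.0000, bond B=0.0000.
  t=3,j=1: stock 130.3605 → up 144.7002 (V=0.0000), down 105.5920 (V=0.0000). Price 0.0000; hedge Δ=0.0000, bond B=0.0000.
  t=3,j=2: stock 178.6422 → up 198.2928 (V=18.5028), down 144.7002 (V=0.0000). Price 14.0974; hedge Δ=0.3452, bond B=-47.5787.
  t=3,j=3: stock 244.8059 → up 271.7346 (V=91.9446), down 198.2928 (V=18.5028). Price 73.5774; hedge Δ=1.0000, bond B=-171.2286.
  t=2,j=0: stock 117.4419 → up 130.3605 (V=0.0000), down 95.1279 (V=0.0000). Price 0.0000; hedge Δ=0.0000, bond B=0.0000.
  t=2,j=1: stock 160.9389 → up 178.6422 (V=14.0974), down 130.3605 (V=0.0000). Price 10.7409; hedge Δ=0.2920, bond B=-36.2504.
  t=2,j=2: stock 220.5459 → up 244.8059 (V=73.5774), down 178.6422 (V=14.0974). Price 58.7442; hedge Δ=0.8990, bond B=-139.5225.
  t=1,j=0: stock 144.9900 → up 160.9389 (V=10.7409), down 117.4419 (V=0.0000). Price 8.1835; hedge Δ=0.2469, bond B=-27.6194.
  t=1,j=1: stock 198.6900 → up 220.5459 (V=58.7442), down 160.9389 (V=10.7409). Price 46.8033; hedge Δ=0.8053, bond B=-113.2077.
  t=0,j=0: stock 179.0000 → up 198.6900 (V=46.8033), down 144.9900 (V=8.1835). Price 37.2185; hedge Δ=0.7192, bond B=-91.5143.
Self-financing check: at every node Δ·S+B equals the discounted successor values.

(0,0): Delta=0.7192 Bond=-91.5143
(1,0): Delta=0.2469 Bond=-27.6194
(1,1): Delta=0.8053 Bond=-113.2077
(2,0): Delta=0.0000 Bond=0.0000
(2,1): Delta=0.2920 Bond=-36.2504
(2,2): Delta=0.8990 Bond=-139.5225
(3,0): Delta=0.0000 Bond=0.0000
(3,1): Delta=0.0000 Bond=0.0000
(3,2): Delta=0.3452 Bond=-47.5787
(3,3): Delta=1.0000 Bond=-171.2286
V0=37.2185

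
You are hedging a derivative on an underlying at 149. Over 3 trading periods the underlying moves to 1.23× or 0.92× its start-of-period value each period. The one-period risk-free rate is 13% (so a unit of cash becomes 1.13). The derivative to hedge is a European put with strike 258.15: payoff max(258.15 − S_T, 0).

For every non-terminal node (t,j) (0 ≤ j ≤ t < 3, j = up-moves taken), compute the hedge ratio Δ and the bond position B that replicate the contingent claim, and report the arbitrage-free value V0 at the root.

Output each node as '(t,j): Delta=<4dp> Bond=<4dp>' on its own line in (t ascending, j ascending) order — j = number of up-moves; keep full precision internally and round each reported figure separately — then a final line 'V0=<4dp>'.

The replicating-portfolio and risk-neutral prices coincide; use p* = (1.13−0.92)/(1.23−0.92) = 0.6774 for the latter.
At expiry t=3: V(3,0)=142.1255, V(3,1)=103.0303, V(3,2)=50.7617, V(3,3)=0.0000
  t=2,j=0: stock 126.1136 → up 155.1197 (V=103.0303), down 116.0245 (V=142.1255). Price 102.3377; hedge Δ=-1.0000, bond B=228.4513.
  t=2,j=1: stock 168.6084 → up 207.3883 (V=50.7617), down 155.1197 (V=103.0303). Price 59.8429; hedge Δ=-1.0000, bond B=228.4513.
  t=2,j=2: stock 225.4221 → up 277.2692 (V=0.0000), down 207.3883 (V=50.7617). Price 14.4909; hedge Δ=-0.7264, bond B=178.2382.
  t=1,j=0: stock 137.0800 → up 168.6084 (V=59.8429), down 126.1136 (V=102.3377). Price 65.0893; hedge Δ=-1.0000, bond B=202.1693.
  t=1,j=1: stock 183.2700 → up 225.4221 (V=14.4909), down 168.6084 (V=59.8429). Price 25.7704; hedge Δ=-0.7983, bond B=172.0673.
  t=0,j=0: stock 149.0000 → up 183.2700 (V=25.7704), down 137.0800 (V=65.0893). Price 34.0300; hedge Δ=-0.8512, bond B=160.8651.
Self-financing check: at every node Δ·S+B equals the discounted successor values.

(0,0): Delta=-0.8512 Bond=160.8651
(1,0): Delta=-1.0000 Bond=202.1693
(1,1): Delta=-0.7983 Bond=172.0673
(2,0): Delta=-1.0000 Bond=228.4513
(2,1): Delta=-1.0000 Bond=228.4513
(2,2): Delta=-0.7264 Bond=178.2382
V0=34.0300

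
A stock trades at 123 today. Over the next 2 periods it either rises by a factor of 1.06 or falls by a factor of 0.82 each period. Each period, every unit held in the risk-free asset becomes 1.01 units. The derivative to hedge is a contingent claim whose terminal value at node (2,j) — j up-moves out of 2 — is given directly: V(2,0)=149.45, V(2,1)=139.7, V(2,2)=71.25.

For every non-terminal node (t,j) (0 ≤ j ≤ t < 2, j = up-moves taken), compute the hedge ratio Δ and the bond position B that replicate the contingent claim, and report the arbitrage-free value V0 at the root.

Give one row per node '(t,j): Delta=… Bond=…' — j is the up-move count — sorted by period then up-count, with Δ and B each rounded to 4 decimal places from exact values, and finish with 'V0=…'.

(0,0): Delta=-1.8856 Bond=327.2415
(1,0): Delta=-0.4028 Bond=180.9530
(1,1): Delta=-2.1875 Bond=369.8721
V0=95.3074

No-arbitrage ⇒ martingale measure with p* = (R−d)/(u−d) = 0.7917.
At expiry t=2: V(2,0)=149.4500, V(2,1)=139.7000, V(2,2)=71.2500
  t=1,j=0: stock 100.8600 → up 106.9116 (V=139.7000), down 82.7052 (V=149.4500). Price 140.3280; hedge Δ=-0.4028, bond B=180.9530.
  t=1,j=1: stock 130.3800 → up 138.2028 (V=71.2500), down 106.9116 (V=139.7000). Price 84.6638; hedge Δ=-2.1875, bond B=369.8721.
  t=0,j=0: stock 123.0000 → up 130.3800 (V=84.6638), down 100.8600 (V=140.3280). Price 95.3074; hedge Δ=-1.8856, bond B=327.2415.
Check: Δ(0,0)·S0 + B(0,0) = 95.3074 = V0.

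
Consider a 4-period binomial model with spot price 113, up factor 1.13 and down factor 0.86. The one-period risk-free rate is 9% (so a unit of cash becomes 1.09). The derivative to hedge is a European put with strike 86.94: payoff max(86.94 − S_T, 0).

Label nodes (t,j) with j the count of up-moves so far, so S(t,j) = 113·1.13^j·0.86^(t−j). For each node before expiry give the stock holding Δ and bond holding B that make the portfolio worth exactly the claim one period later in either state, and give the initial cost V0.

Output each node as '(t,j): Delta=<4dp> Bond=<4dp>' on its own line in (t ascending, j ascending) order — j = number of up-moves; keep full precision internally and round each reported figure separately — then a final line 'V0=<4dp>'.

Since d<R<u, set p* = (R−d)/(u−d) = 0.8519; price each node as the discounted p*-expectation of its children.
Terminal values V(4,·): V(4,0)=25.1281, V(4,1)=5.7220, V(4,2)=0.0000, V(4,3)=0.0000, V(4,4)=0.0000
  t=3,j=0: stock 71.8743 → up 81.2180 (V=5.7220), down 61.8119 (V=25.1281). Price 7.8871; hedge Δ=-1.0000, bond B=79.7615.
  t=3,j=1: stock 94.4395 → up 106.7167 (V=0.0000), down 81.2180 (V=5.7220). Price 0.7777; hedge Δ=-0.2244, bond B=21.9703.
  t=3,j=2: stock 124.0891 → up 140.2207 (V=0.0000), down 106.7167 (V=0.0000). Price 0.0000; hedge Δ=0.0000, bond B=0.0000.
  t=3,j=3: stock 163.0474 → up 184.2435 (V=0.0000), down 140.2207 (V=0.0000). Price 0.0000; hedge Δ=0.0000, bond B=0.0000.
  t=2,j=0: stock 83.5748 → up 94.4395 (V=0.7777), down 71.8743 (V=7.8871). Price 1.6798; hedge Δ=-0.3151, bond B=28.0110.
  t=2,j=1: stock 109.8134 → up 124.0891 (V=0.0000), down 94.4395 (V=0.7777). Price 0.1057; hedge Δ=-0.0262, bond B=2.9861.
  t=2,j=2: stock 144.2897 → up 163.0474 (V=0.0000), down 124.0891 (V=0.0000). Price 0.0000; hedge Δ=0.0000, bond B=0.0000.
  t=1,j=0: stock 97.1800 → up 109.8134 (V=0.1057), down 83.5748 (V=1.6798). Price 0.3109; hedge Δ=-0.0600, bond B=6.1408.
  t=1,j=1: stock 127.6900 → up 144.2897 (V=0.0000), down 109.8134 (V=0.1057). Price 0.0144; hedge Δ=-0.0031, bond B=0.4059.
  t=0,j=0: stock 113.0000 → up 127.6900 (V=0.0144), down 97.1800 (V=0.3109). Price 0.0535; hedge Δ=-0.0097, bond B=1.1518.
Check: Δ(0,0)·S0 + B(0,0) = 0.0535 = V0.

(0,0): Delta=-0.0097 Bond=1.1518
(1,0): Delta=-0.0600 Bond=6.1408
(1,1): Delta=-0.0031 Bond=0.4059
(2,0): Delta=-0.3151 Bond=28.0110
(2,1): Delta=-0.0262 Bond=2.9861
(2,2): Delta=0.0000 Bond=0.0000
(3,0): Delta=-1.0000 Bond=79.7615
(3,1): Delta=-0.2244 Bond=21.9703
(3,2): Delta=0.0000 Bond=0.0000
(3,3): Delta=0.0000 Bond=0.0000
V0=0.0535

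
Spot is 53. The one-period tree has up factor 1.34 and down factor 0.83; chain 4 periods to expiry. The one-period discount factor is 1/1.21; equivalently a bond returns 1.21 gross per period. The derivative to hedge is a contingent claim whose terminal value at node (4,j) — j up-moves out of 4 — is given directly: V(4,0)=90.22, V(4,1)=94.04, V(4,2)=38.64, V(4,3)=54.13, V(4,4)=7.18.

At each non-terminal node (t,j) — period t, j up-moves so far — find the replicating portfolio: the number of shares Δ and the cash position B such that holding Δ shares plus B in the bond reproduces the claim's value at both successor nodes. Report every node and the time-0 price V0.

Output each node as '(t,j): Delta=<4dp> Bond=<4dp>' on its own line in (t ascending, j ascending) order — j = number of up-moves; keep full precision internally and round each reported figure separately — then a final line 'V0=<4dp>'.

(0,0): Delta=-0.4350 Bond=40.9801
(1,0): Delta=-0.3713 Bond=46.7858
(1,1): Delta=-0.4484 Bond=50.5439
(2,0): Delta=-1.7888 Bond=108.3671
(2,1): Delta=-0.0709 Bond=38.9047
(2,2): Delta=-0.5284 Bond=68.7711
(3,0): Delta=0.2472 Bond=69.4241
(3,1): Delta=-2.2203 Bond=152.2321
(3,2): Delta=0.3845 Bond=11.0998
(3,3): Delta=-0.7219 Bond=107.8833
V0=17.9275

Risk-neutral probability p* = (R−d)/(u−d) = (1.21−0.83)/(1.34−0.83) = 0.7451.
At expiry t=4: V(4,0)=90.2200, V(4,1)=94.0400, V(4,2)=38.6400, V(4,3)=54.1300, V(4,4)=7.1800
(3,0): S=30.3047. Δ = (V_up−V_dn)/(S_up−S_dn) = (94.0400−90.2200)/(40.6083−25.1529) = 0.2472. V = [p*·94.0400 + (1−p*)·90.2200]/1.21 = 76.9143. B = V − Δ·S = 69.4241.
(3,1): S=48.9257. Δ = (V_up−V_dn)/(S_up−S_dn) = (38.6400−94.0400)/(65.5604−40.6083) = -2.2203. V = [p*·38.6400 + (1−p*)·94.0400]/1.21 = 43.6046. B = V − Δ·S = 152.2321.
(3,2): S=78.9884. Δ = (V_up−V_dn)/(S_up−S_dn) = (54.1300−38.6400)/(105.8445−65.5604) = 0.3845. V = [p*·54.1300 + (1−p*)·38.6400]/1.21 = 41.4724. B = V − Δ·S = 11.0998.
(3,3): S=127.5235. Δ = (V_up−V_dn)/(S_up−S_dn) = (7.1800−54.1300)/(170.8815−105.8445) = -0.7219. V = [p*·7.1800 + (1−p*)·54.1300]/1.21 = 15.8245. B = V − Δ·S = 107.8833.
(2,0): S=36.5117. Δ = (V_up−V_dn)/(S_up−S_dn) = (43.6046−76.9143)/(48.9257−30.3047) = -1.7888. V = [p*·43.6046 + (1−p*)·76.9143]/1.21 = 43.0540. B = V − Δ·S = 108.3671.
(2,1): S=58.9466. Δ = (V_up−V_dn)/(S_up−S_dn) = (41.4724−43.6046)/(78.9884−48.9257) = -0.0709. V = [p*·41.4724 + (1−p*)·43.6046]/1.21 = 34.7239. B = V − Δ·S = 38.9047.
(2,2): S=95.1668. Δ = (V_up−V_dn)/(S_up−S_dn) = (15.8245−41.4724)/(127.5235−78.9884) = -0.5284. V = [p*·15.8245 + (1−p*)·41.4724]/1.21 = 18.4812. B = V − Δ·S = 68.7711.
(1,0): S=43.9900. Δ = (V_up−V_dn)/(S_up−S_dn) = (34.7239−43.0540)/(58.9466−36.5117) = -0.3713. V = [p*·34.7239 + (1−p*)·43.0540]/1.21 = 30.4523. B = V − Δ·S = 46.7858.
(1,1): S=71.0200. Δ = (V_up−V_dn)/(S_up−S_dn) = (18.4812−34.7239)/(95.1668−58.9466) = -0.4484. V = [p*·18.4812 + (1−p*)·34.7239]/1.21 = 18.6954. B = V − Δ·S = 50.5439.
(0,0): S=53.0000. Δ = (V_up−V_dn)/(S_up−S_dn) = (18.6954−30.4523)/(71.0200−43.9900) = -0.4350. V = [p*·18.6954 + (1−p*)·30.4523]/1.21 = 17.9275. B = V − Δ·S = 40.9801.
Root portfolio cost Δ·53+B reproduces V0=17.9275.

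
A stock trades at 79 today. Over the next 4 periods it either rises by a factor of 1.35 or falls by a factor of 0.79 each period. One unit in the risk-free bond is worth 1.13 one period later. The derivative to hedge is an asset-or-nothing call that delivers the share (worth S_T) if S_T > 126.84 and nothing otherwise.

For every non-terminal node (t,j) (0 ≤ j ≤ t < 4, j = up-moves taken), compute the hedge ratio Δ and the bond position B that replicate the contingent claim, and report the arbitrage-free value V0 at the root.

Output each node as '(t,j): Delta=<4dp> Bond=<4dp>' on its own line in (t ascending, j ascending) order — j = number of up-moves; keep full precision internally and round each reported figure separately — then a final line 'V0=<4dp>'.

(0,0): Delta=1.4267 Bond=-57.7190
(1,0): Delta=1.2683 Bond=-55.3402
(1,1): Delta=1.4866 Bond=-71.6168
(2,0): Delta=0.0000 Bond=0.0000
(2,1): Delta=1.7486 Bond=-102.9979
(2,2): Delta=1.3875 Bond=-66.6457
(3,0): Delta=0.0000 Bond=0.0000
(3,1): Delta=0.0000 Bond=0.0000
(3,2): Delta=2.4107 Bond=-191.6973
(3,3): Delta=1.0000 Bond=0.0000
V0=54.9896

Under the risk-neutral measure, an up-move has probability p* = (R−d)/(u−d) = 0.6071 and values discount at R = 1.13.
Terminal payoffs: V(4,0)=0.0000, V(4,1)=0.0000, V(4,2)=0.0000, V(4,3)=153.5520, V(4,4)=262.3990
(3,0): S=38.9501. Δ = (V_up−V_dn)/(S_up−S_dn) = (0.0000−0.0000)/(52.5826−30.7706) = 0.0000. V = [p*·0.0000 + (1−p*)·0.0000]/1.13 = 0.0000. B = V − Δ·S = 0.0000.
(3,1): S=66.5603. Δ = (V_up−V_dn)/(S_up−S_dn) = (0.0000−0.0000)/(89.8564−52.5826) = 0.0000. V = [p*·0.0000 + (1−p*)·0.0000]/1.13 = 0.0000. B = V − Δ·S = 0.0000.
(3,2): S=113.7422. Δ = (V_up−V_dn)/(S_up−S_dn) = (153.5520−0.0000)/(153.5520−89.8564) = 2.4107. V = [p*·153.5520 + (1−p*)·0.0000]/1.13 = 82.5027. B = V − Δ·S = -191.6973.
(3,3): S=194.3696. Δ = (V_up−V_dn)/(S_up−S_dn) = (262.3990−153.5520)/(262.3990−153.5520) = 1.0000. V = [p*·262.3990 + (1−p*)·153.5520]/1.13 = 194.3696. B = V − Δ·S = 0.0000.
(2,0): S=49.3039. Δ = (V_up−V_dn)/(S_up−S_dn) = (0.0000−0.0000)/(66.5603−38.9501) = 0.0000. V = [p*·0.0000 + (1−p*)·0.0000]/1.13 = 0.0000. B = V − Δ·S = 0.0000.
(2,1): S=84.2535. Δ = (V_up−V_dn)/(S_up−S_dn) = (82.5027−0.0000)/(113.7422−66.5603) = 1.7486. V = [p*·82.5027 + (1−p*)·0.0000]/1.13 = 44.3282. B = V − Δ·S = -102.9979.
(2,2): S=143.9775. Δ = (V_up−V_dn)/(S_up−S_dn) = (194.3696−82.5027)/(194.3696−113.7422) = 1.3875. V = [p*·194.3696 + (1−p*)·82.5027]/1.13 = 133.1167. B = V − Δ·S = -66.6457.
(1,0): S=62.4100. Δ = (V_up−V_dn)/(S_up−S_dn) = (44.3282−0.0000)/(84.2535−49.3039) = 1.2683. V = [p*·44.3282 + (1−p*)·0.0000]/1.13 = 23.8173. B = V − Δ·S = -55.3402.
(1,1): S=106.6500. Δ = (V_up−V_dn)/(S_up−S_dn) = (133.1167−44.3282)/(143.9775−84.2535) = 1.4866. V = [p*·133.1167 + (1−p*)·44.3282]/1.13 = 86.9341. B = V − Δ·S = -71.6168.
(0,0): S=79.0000. Δ = (V_up−V_dn)/(S_up−S_dn) = (86.9341−23.8173)/(106.6500−62.4100) = 1.4267. V = [p*·86.9341 + (1−p*)·23.8173]/1.13 = 54.9896. B = V − Δ·S = -57.7190.
The time-0 hedge costs 54.9896, which is the no-arbitrage price.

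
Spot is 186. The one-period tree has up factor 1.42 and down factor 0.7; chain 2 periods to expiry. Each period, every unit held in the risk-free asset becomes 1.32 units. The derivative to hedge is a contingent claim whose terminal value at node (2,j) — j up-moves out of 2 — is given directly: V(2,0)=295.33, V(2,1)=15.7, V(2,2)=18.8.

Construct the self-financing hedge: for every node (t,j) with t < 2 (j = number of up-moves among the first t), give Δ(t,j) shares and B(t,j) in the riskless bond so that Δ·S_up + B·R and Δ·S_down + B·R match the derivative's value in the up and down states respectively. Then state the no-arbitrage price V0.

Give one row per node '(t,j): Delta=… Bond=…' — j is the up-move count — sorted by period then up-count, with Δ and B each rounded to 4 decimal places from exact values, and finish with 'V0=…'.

(0,0): Delta=-0.2046 Bond=51.4812
(1,0): Delta=-2.9829 Bond=429.6913
(1,1): Delta=0.0163 Bond=9.6107
V0=13.4256

No-arbitrage ⇒ martingale measure with p* = (R−d)/(u−d) = 0.8611.
Payoff layer (t=2): V(2,0)=295.3300, V(2,1)=15.7000, V(2,2)=18.8000
Node (1,0) S=130.2000: V=(p*·15.7000+(1−p*)·295.3300)/1.32=41.3163; Δ=(15.7000−295.3300)/(184.8840−91.1400)=-2.9829; B=V−Δ·S=429.6913
Node (1,1) S=264.1200: V=(p*·18.8000+(1−p*)·15.7000)/1.32=13.9162; Δ=(18.8000−15.7000)/(375.0504−184.8840)=0.0163; B=V−Δ·S=9.6107
Node (0,0) S=186.0000: V=(p*·13.9162+(1−p*)·41.3163)/1.32=13.4256; Δ=(13.9162−41.3163)/(264.1200−130.2000)=-0.2046; B=V−Δ·S=51.4812
Self-financing check: at every node Δ·S+B equals the discounted successor values.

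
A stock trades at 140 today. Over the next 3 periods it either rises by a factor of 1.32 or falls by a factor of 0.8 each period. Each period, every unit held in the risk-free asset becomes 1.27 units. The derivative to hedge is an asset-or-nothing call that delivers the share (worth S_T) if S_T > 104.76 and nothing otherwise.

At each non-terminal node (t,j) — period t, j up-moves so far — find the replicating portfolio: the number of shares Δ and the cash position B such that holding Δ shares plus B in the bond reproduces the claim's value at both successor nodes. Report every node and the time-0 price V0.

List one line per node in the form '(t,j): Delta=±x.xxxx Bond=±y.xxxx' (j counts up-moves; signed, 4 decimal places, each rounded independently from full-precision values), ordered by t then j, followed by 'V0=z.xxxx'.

Since d<R<u, set p* = (R−d)/(u−d) = 0.9038; price each node as the discounted p*-expectation of its children.
Terminal payoffs: V(3,0)=0.0000, V(3,1)=118.2720, V(3,2)=195.1488, V(3,3)=321.9955
  t=2,j=0: stock 89.6000 → up 118.2720 (V=118.2720), down 71.6800 (V=0.0000). Price 84.1730; hedge Δ=2.5385, bond B=-143.2732.
  t=2,j=1: stock 147.8400 → up 195.1488 (V=195.1488), down 118.2720 (V=118.2720). Price 147.8400; hedge Δ=1.0000, bond B=0.0000.
  t=2,j=2: stock 243.9360 → up 321.9955 (V=321.9955), down 195.1488 (V=195.1488). Price 243.9360; hedge Δ=1.0000, bond B=0.0000.
  t=1,j=0: stock 112.0000 → up 147.8400 (V=147.8400), down 89.6000 (V=84.1730). Price 111.5891; hedge Δ=1.0932, bond B=-10.8475.
  t=1,j=1: stock 184.8000 → up 243.9360 (V=243.9360), down 147.8400 (V=147.8400). Price 184.8000; hedge Δ=1.0000, bond B=0.0000.
  t=0,j=0: stock 140.0000 → up 184.8000 (V=184.8000), down 112.0000 (V=111.5891). Price 139.9689; hedge Δ=1.0056, bond B=-0.8213.
Each (Δ,B) replicates both successor values, so the strategy is self-financing and V0 is arbitrage-free.

(0,0): Delta=1.0056 Bond=-0.8213
(1,0): Delta=1.0932 Bond=-10.8475
(1,1): Delta=1.0000 Bond=0.0000
(2,0): Delta=2.5385 Bond=-143.2732
(2,1): Delta=1.0000 Bond=0.0000
(2,2): Delta=1.0000 Bond=0.0000
V0=139.9689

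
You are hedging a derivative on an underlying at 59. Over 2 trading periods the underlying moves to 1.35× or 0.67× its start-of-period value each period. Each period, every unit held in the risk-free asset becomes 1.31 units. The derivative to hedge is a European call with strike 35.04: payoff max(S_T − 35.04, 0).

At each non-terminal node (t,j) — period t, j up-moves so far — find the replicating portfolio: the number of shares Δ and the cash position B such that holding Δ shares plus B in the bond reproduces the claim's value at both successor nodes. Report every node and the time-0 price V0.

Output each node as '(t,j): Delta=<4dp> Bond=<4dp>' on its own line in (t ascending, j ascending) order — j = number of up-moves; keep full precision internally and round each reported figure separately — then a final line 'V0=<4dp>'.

Under the risk-neutral measure, an up-move has probability p* = (R−d)/(u−d) = 0.9412 and values discount at R = 1.31.
Terminal payoffs: V(2,0)=0.0000, V(2,1)=18.3255, V(2,2)=72.4875
Node (1,0) S=39.5300: V=(p*·18.3255+(1−p*)·0.0000)/1.31=13.1661; Δ=(18.3255−0.0000)/(53.3655−26.4851)=0.6817; B=V−Δ·S=-13.7832
Node (1,1) S=79.6500: V=(p*·72.4875+(1−p*)·18.3255)/1.31=52.9019; Δ=(72.4875−18.3255)/(107.5275−53.3655)=1.0000; B=V−Δ·S=-26.7481
Node (0,0) S=59.0000: V=(p*·52.9019+(1−p*)·13.1661)/1.31=38.5989; Δ=(52.9019−13.1661)/(79.6500−39.5300)=0.9904; B=V−Δ·S=-19.8362
Each (Δ,B) replicates both successor values, so the strategy is self-financing and V0 is arbitrage-free.

(0,0): Delta=0.9904 Bond=-19.8362
(1,0): Delta=0.6817 Bond=-13.7832
(1,1): Delta=1.0000 Bond=-26.7481
V0=38.5989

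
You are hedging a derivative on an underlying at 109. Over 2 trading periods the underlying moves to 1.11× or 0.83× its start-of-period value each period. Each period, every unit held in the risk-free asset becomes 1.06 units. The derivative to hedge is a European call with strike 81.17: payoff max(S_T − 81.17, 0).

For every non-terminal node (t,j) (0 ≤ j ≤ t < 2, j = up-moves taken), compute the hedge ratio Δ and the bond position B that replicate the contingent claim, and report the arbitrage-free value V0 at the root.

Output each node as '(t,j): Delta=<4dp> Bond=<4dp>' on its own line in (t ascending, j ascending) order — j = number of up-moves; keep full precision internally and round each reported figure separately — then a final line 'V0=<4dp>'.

Since d<R<u, set p* = (R−d)/(u−d) = 0.8214; price each node as the discounted p*-expectation of its children.
Payoff layer (t=2): V(2,0)=0.0000, V(2,1)=19.2517, V(2,2)=53.1289
(1,0): S=90.4700. Δ = (V_up−V_dn)/(S_up−S_dn) = (19.2517−0.0000)/(100.4217−75.0901) = 0.7600. V = [p*·19.2517 + (1−p*)·0.0000]/1.06 = 14.9188. B = V − Δ·S = -53.8373.
(1,1): S=120.9900. Δ = (V_up−V_dn)/(S_up−S_dn) = (53.1289−19.2517)/(134.2989−100.4217) = 1.0000. V = [p*·53.1289 + (1−p*)·19.2517]/1.06 = 44.4145. B = V − Δ·S = -76.5755.
(0,0): S=109.0000. Δ = (V_up−V_dn)/(S_up−S_dn) = (44.4145−14.9188)/(120.9900−90.4700) = 0.9664. V = [p*·44.4145 + (1−p*)·14.9188]/1.06 = 36.9315. B = V − Δ·S = -68.4105.
Check: Δ(0,0)·S0 + B(0,0) = 36.9315 = V0.

(0,0): Delta=0.9664 Bond=-68.4105
(1,0): Delta=0.7600 Bond=-53.8373
(1,1): Delta=1.0000 Bond=-76.5755
V0=36.9315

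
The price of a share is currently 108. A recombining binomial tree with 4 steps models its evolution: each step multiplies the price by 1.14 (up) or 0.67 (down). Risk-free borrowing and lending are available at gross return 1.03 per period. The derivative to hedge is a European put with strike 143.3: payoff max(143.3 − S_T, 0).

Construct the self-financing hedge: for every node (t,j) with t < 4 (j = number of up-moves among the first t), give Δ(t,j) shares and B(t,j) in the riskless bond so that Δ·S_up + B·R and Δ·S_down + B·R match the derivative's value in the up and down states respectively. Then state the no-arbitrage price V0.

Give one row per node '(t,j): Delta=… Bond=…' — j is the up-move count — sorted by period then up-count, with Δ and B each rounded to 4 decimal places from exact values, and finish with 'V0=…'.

(0,0): Delta=-0.6832 Bond=105.0613
(1,0): Delta=-1.0000 Bond=131.1398
(1,1): Delta=-0.6263 Bond=101.2077
(2,0): Delta=-1.0000 Bond=135.0740
(2,1): Delta=-1.0000 Bond=135.0740
(2,2): Delta=-0.5591 Bond=94.8237
(3,0): Delta=-1.0000 Bond=139.1262
(3,1): Delta=-1.0000 Bond=139.1262
(3,2): Delta=-1.0000 Bond=139.1262
(3,3): Delta=-0.4800 Bond=85.0007
V0=31.2802

No-arbitrage ⇒ martingale measure with p* = (R−d)/(u−d) = 0.7660.
Payoff layer (t=4): V(4,0)=121.5368, V(4,1)=106.2701, V(4,2)=80.2938, V(4,3)=36.0955, V(4,4)=0.0000
  t=3,j=0: stock 32.4824 → up 37.0299 (V=106.2701), down 21.7632 (V=121.5368). Price 106.6438; hedge Δ=-1.0000, bond B=139.1262.
  t=3,j=1: stock 55.2686 → up 63.0062 (V=80.2938), down 37.0299 (V=106.2701). Price 83.8576; hedge Δ=-1.0000, bond B=139.1262.
  t=3,j=2: stock 94.0391 → up 107.2045 (V=36.0955), down 63.0062 (V=80.2938). Price 45.0872; hedge Δ=-1.0000, bond B=139.1262.
  t=3,j=3: stock 160.0068 → up 182.4077 (V=0.0000), down 107.2045 (V=36.0955). Price 8.2018; hedge Δ=-0.4800, bond B=85.0007.
  t=2,j=0: stock 48.4812 → up 55.2686 (V=83.8576), down 32.4824 (V=106.6438). Price 86.5928; hedge Δ=-1.0000, bond B=135.0740.
  t=2,j=1: stock 82.4904 → up 94.0391 (V=45.0872), down 55.2686 (V=83.8576). Price 52.5836; hedge Δ=-1.0000, bond B=135.0740.
  t=2,j=2: stock 140.3568 → up 160.0068 (V=8.2018), down 94.0391 (V=45.0872). Price 16.3442; hedge Δ=-0.5591, bond B=94.8237.
  t=1,j=0: stock 72.3600 → up 82.4904 (V=52.5836), down 48.4812 (V=86.5928). Price 58.7798; hedge Δ=-1.0000, bond B=131.1398.
  t=1,j=1: stock 123.1200 → up 140.3568 (V=16.3442), down 82.4904 (V=52.5836). Price 24.1027; hedge Δ=-0.6263, bond B=101.2077.
  t=0,j=0: stock 108.0000 → up 123.1200 (V=24.1027), down 72.3600 (V=58.7798). Price 31.2802; hedge Δ=-0.6832, bond B=105.0613.
The time-0 hedge costs 31.2802, which is the no-arbitrage price.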